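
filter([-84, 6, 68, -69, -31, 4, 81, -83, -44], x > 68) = keep x where x > 68: -84✗, 6✗, 68✗, -69✗, -31✗, 4✗, 81✓, -83✗, -44✗
= [81]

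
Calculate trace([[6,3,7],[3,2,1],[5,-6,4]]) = diagonal: 6 + 2 + 4
= 12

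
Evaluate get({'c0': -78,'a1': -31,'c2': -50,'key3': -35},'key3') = -35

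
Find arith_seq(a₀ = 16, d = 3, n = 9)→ a_0 = 16 + 0*3 = 16
a_1 = 16 + 1*3 = 19
a_2 = 16 + 2*3 = 22
...
= [16, 19, 22, 25, 28, 31, 34, 37, 40]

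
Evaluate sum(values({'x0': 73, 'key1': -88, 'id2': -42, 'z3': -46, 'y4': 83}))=-20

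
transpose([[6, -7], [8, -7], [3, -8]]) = [[6, 8, 3], [-7, -7, -8]]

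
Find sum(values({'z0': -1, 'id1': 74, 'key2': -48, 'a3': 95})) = 120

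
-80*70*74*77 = -31908800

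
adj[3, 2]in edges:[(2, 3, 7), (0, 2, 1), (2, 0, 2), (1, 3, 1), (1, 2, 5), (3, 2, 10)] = 10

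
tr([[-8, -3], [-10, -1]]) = diagonal: (-8) + (-1)
= -9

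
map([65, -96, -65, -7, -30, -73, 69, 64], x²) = [4225, 9216, 4225, 49, 900, 5329, 4761, 4096]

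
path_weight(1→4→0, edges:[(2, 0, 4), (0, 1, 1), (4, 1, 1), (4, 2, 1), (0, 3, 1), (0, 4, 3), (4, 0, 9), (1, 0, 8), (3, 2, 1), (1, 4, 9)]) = 18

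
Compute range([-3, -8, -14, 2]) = 16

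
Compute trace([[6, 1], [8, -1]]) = diagonal: 6 + (-1)
= 5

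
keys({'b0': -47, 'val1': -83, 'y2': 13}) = ['b0', 'val1', 'y2']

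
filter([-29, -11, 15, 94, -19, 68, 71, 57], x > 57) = [94, 68, 71]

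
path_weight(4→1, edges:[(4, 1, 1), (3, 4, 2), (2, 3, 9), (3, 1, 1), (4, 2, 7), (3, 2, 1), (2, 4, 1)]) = w(4→1)=1
= 1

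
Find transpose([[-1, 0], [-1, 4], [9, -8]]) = [[-1, -1, 9], [0, 4, -8]]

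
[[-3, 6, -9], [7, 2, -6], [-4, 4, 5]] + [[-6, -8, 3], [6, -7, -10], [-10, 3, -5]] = [[-9, -2, -6], [13, -5, -16], [-14, 7, 0]]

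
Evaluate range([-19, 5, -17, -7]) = 24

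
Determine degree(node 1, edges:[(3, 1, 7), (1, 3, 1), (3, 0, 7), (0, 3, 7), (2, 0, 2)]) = 2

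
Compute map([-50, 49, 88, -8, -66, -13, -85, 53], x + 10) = [-40, 59, 98, 2, -56, -3, -75, 63]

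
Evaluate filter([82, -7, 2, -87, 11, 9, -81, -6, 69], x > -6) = [82, 2, 11, 9, 69]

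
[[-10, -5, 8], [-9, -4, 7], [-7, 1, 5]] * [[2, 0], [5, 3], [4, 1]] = [[-13, -7], [-10, -5], [11, 8]]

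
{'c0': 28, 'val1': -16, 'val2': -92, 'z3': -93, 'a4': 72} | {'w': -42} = {'c0': 28, 'val1': -16, 'val2': -92, 'z3': -93, 'a4': 72, 'w': -42}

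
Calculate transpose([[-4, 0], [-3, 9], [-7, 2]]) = [[-4, -3, -7], [0, 9, 2]]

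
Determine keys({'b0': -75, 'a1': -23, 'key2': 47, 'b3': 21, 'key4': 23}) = ['b0', 'a1', 'key2', 'b3', 'key4']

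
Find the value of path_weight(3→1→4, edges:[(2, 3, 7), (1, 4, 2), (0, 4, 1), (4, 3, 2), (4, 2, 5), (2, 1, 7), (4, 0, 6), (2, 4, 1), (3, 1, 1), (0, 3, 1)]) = w(3→1)=1 + w(1→4)=2
= 3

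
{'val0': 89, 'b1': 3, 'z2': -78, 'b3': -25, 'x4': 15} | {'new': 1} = {'val0': 89, 'b1': 3, 'z2': -78, 'b3': -25, 'x4': 15, 'new': 1}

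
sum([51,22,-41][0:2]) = 73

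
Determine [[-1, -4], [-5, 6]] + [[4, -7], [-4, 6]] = [[3, -11], [-9, 12]]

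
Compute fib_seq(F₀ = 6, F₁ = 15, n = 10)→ [6, 15, 21, 36, 57, 93, 150, 243, 393, 636]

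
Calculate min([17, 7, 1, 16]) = 1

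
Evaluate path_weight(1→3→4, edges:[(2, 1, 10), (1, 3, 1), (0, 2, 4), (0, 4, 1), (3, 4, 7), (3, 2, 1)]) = 8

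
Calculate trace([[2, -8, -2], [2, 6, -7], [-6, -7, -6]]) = diagonal: 2 + 6 + (-6)
= 2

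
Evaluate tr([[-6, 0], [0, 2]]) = diagonal: (-6) + 2
= -4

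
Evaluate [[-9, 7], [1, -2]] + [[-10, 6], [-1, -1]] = [[-19, 13], [0, -3]]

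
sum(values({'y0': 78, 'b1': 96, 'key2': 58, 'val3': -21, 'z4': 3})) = 78 + 96 + 58 + (-21) + 3
= 214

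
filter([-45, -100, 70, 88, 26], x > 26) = [70, 88]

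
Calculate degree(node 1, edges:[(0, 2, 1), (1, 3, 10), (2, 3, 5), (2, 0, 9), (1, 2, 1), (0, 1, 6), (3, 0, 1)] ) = incident: (1,3), (1,2), (0,1)
= 3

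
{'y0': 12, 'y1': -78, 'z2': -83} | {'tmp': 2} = {'y0': 12, 'y1': -78, 'z2': -83, 'tmp': 2}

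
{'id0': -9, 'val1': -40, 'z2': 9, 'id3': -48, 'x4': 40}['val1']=-40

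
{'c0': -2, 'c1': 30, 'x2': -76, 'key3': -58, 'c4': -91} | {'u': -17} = {'c0': -2, 'c1': 30, 'x2': -76, 'key3': -58, 'c4': -91, 'u': -17}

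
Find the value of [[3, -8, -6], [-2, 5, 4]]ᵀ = [[3, -2], [-8, 5], [-6, 4]]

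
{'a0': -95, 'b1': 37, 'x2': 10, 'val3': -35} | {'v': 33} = {'a0': -95, 'b1': 37, 'x2': 10, 'val3': -35, 'v': 33}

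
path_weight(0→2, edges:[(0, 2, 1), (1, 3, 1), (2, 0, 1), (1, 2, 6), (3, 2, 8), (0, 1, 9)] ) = w(0→2)=1
= 1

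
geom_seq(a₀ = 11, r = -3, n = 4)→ [11, -33, 99, -297]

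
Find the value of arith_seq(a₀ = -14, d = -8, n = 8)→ a_0 = -14 + 0*-8 = -14
a_1 = -14 + 1*-8 = -22
a_2 = -14 + 2*-8 = -30
...
= [-14, -22, -30, -38, -46, -54, -62, -70]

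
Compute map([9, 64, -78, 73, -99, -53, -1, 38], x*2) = 9*2=18, 64*2=128, -78*2=-156, 73*2=146, -99*2=-198, -53*2=-106, -1*2=-2, 38*2=76
= [18, 128, -156, 146, -198, -106, -2, 76]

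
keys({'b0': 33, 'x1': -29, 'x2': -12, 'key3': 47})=['b0', 'x1', 'x2', 'key3']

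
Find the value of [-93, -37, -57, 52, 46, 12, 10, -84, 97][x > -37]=keep x where x > -37: -93✗, -37✗, -57✗, 52✓, 46✓, 12✓, 10✓, -84✗, 97✓
= [52, 46, 12, 10, 97]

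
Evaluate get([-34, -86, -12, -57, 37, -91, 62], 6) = 62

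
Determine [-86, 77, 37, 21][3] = 21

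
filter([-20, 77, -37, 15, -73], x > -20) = keep x where x > -20: -20✗, 77✓, -37✗, 15✓, -73✗
= [77, 15]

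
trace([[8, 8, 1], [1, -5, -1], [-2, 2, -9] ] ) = -6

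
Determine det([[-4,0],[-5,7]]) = -28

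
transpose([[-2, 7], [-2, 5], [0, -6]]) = [[-2, -2, 0], [7, 5, -6]]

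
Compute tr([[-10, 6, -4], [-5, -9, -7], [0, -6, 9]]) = diagonal: (-10) + (-9) + 9
= -10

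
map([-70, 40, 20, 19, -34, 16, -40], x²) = [4900, 1600, 400, 361, 1156, 256, 1600]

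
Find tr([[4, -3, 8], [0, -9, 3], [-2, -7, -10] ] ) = -15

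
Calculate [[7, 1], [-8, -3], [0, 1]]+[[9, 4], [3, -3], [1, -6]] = [[16, 5], [-5, -6], [1, -5]]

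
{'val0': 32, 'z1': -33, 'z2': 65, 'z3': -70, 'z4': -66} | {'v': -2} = {'val0': 32, 'z1': -33, 'z2': 65, 'z3': -70, 'z4': -66, 'v': -2}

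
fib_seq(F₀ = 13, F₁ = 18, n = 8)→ F_2 = F_1 + F_0 = 31
F_3 = F_2 + F_1 = 49
F_4 = F_3 + F_2 = 80
...
= [13, 18, 31, 49, 80, 129, 209, 338]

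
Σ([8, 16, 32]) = 56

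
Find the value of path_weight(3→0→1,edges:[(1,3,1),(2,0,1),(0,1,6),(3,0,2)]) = w(3→0)=2 + w(0→1)=6
= 8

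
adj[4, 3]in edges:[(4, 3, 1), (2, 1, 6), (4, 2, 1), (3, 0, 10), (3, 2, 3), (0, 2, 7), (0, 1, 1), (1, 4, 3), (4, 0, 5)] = 1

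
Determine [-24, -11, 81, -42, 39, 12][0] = -24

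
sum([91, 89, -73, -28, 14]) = 93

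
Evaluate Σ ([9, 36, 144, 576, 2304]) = 9 + 36 + 144 + 576 + 2304
= 3069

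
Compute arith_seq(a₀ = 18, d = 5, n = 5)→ a_0 = 18 + 0*5 = 18
a_1 = 18 + 1*5 = 23
a_2 = 18 + 2*5 = 28
...
= [18, 23, 28, 33, 38]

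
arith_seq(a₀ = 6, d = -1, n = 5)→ a_0 = 6 + 0*-1 = 6
a_1 = 6 + 1*-1 = 5
a_2 = 6 + 2*-1 = 4
...
= [6, 5, 4, 3, 2]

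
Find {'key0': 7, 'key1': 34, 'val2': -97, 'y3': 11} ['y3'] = 11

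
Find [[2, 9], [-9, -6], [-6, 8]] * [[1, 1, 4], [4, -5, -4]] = C[0][0] = (2)*(1) + (9)*(4) = 38
C[0][1] = (2)*(1) + (9)*(-5) = -43
C[0][2] = (2)*(4) + (9)*(-4) = -28
C[1][0] = (-9)*(1) + (-6)*(4) = -33
C[1][1] = (-9)*(1) + (-6)*(-5) = 21
C[1][2] = (-9)*(4) + (-6)*(-4) = -12
... (3 more cells)
= [[38, -43, -28], [-33, 21, -12], [26, -46, -56]]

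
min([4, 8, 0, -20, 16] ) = -20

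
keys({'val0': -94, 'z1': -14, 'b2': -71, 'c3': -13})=['val0', 'z1', 'b2', 'c3']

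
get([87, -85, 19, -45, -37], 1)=-85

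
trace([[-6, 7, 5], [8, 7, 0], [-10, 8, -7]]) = diagonal: (-6) + 7 + (-7)
= -6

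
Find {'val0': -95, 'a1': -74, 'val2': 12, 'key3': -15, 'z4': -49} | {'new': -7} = {'val0': -95, 'a1': -74, 'val2': 12, 'key3': -15, 'z4': -49, 'new': -7}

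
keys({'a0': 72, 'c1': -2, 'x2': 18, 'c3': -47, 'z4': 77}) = ['a0', 'c1', 'x2', 'c3', 'z4']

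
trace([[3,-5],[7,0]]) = 3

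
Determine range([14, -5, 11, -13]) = 27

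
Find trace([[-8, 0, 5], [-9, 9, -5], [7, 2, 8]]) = 9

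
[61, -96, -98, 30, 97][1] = -96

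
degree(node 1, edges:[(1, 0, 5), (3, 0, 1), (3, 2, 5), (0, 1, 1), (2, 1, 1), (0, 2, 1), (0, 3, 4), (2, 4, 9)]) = 3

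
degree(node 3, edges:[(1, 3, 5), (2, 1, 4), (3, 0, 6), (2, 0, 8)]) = incident: (1,3), (3,0)
= 2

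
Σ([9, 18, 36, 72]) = 135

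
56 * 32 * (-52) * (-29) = 2702336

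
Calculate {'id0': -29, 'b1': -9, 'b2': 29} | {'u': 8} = {'id0': -29, 'b1': -9, 'b2': 29, 'u': 8}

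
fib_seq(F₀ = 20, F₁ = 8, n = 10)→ [20, 8, 28, 36, 64, 100, 164, 264, 428, 692]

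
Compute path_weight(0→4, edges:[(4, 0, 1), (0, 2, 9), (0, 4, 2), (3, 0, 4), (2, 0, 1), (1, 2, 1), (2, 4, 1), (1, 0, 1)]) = w(0→4)=2
= 2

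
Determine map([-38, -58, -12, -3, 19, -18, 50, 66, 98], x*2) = -38*2=-76, -58*2=-116, -12*2=-24, -3*2=-6, 19*2=38, -18*2=-36, 50*2=100, 66*2=132, 98*2=196
= [-76, -116, -24, -6, 38, -36, 100, 132, 196]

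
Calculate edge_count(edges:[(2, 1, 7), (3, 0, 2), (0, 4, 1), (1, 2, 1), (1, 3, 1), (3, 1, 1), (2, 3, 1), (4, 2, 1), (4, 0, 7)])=9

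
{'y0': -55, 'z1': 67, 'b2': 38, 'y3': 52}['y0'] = -55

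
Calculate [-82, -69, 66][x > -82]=[-69, 66]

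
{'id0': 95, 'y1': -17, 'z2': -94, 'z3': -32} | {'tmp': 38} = {'id0': 95, 'y1': -17, 'z2': -94, 'z3': -32, 'tmp': 38}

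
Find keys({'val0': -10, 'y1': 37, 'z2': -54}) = ['val0', 'y1', 'z2']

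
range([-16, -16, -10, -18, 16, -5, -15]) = 34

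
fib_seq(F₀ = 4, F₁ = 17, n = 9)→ F_2 = F_1 + F_0 = 21
F_3 = F_2 + F_1 = 38
F_4 = F_3 + F_2 = 59
...
= [4, 17, 21, 38, 59, 97, 156, 253, 409]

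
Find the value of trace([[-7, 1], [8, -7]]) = diagonal: (-7) + (-7)
= -14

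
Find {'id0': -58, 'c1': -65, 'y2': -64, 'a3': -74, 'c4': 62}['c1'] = -65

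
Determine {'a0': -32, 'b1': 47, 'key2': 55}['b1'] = 47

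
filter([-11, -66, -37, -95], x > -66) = keep x where x > -66: -11✓, -66✗, -37✓, -95✗
= [-11, -37]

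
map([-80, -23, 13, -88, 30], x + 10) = -80+10=-70, -23+10=-13, 13+10=23, -88+10=-78, 30+10=40
= [-70, -13, 23, -78, 40]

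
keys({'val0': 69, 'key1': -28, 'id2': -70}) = ['val0', 'key1', 'id2']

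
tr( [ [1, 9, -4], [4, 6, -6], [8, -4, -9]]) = -2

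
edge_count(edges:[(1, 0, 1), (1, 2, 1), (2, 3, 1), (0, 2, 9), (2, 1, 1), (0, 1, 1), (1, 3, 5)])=7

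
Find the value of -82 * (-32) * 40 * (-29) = -3043840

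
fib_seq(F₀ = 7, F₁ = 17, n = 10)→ [7, 17, 24, 41, 65, 106, 171, 277, 448, 725]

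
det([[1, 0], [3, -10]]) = (1)*(-10) - (0)*(3)
= -10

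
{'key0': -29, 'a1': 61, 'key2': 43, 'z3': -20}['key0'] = -29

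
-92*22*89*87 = -15671832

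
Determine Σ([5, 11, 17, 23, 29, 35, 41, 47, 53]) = 5 + 11 + 17 + 23 + 29 + 35 + 41 + 47 + 53
= 261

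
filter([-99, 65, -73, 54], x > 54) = keep x where x > 54: -99✗, 65✓, -73✗, 54✗
= [65]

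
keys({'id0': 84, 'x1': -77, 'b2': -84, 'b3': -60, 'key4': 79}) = ['id0', 'x1', 'b2', 'b3', 'key4']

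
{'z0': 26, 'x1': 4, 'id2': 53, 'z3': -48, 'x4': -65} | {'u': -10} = {'z0': 26, 'x1': 4, 'id2': 53, 'z3': -48, 'x4': -65, 'u': -10}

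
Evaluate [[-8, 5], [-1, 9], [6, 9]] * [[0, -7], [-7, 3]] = [[-35, 71], [-63, 34], [-63, -15]]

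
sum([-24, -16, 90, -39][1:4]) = slice → [-16, 90, -39]
(-16) + 90 + (-39)
= 35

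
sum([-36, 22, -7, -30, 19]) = -32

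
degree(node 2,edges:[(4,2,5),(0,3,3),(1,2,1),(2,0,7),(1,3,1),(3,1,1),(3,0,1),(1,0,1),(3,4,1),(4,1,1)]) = incident: (4,2), (1,2), (2,0)
= 3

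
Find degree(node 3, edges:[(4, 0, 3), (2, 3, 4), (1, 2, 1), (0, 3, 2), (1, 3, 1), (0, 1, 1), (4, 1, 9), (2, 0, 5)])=3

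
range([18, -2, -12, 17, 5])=30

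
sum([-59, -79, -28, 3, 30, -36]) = (-59) + (-79) + (-28) + 3 + 30 + (-36)
= -169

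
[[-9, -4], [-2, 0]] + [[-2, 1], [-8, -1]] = [[-11, -3], [-10, -1]]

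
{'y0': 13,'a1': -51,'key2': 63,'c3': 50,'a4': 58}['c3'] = 50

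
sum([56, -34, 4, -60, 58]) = 24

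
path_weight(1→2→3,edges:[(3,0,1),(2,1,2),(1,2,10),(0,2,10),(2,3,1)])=11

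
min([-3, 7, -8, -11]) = -11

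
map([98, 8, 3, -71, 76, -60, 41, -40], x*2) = 98*2=196, 8*2=16, 3*2=6, -71*2=-142, 76*2=152, -60*2=-120, 41*2=82, -40*2=-80
= [196, 16, 6, -142, 152, -120, 82, -80]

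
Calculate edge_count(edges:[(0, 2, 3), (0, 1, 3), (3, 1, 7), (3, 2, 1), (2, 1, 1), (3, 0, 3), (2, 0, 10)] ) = 7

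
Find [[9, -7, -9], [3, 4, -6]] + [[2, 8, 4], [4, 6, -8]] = [[11, 1, -5], [7, 10, -14]]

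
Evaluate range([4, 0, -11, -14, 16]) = 30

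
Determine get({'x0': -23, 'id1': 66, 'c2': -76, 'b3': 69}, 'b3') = 69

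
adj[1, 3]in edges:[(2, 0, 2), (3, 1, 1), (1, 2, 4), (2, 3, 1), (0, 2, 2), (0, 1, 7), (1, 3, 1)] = 1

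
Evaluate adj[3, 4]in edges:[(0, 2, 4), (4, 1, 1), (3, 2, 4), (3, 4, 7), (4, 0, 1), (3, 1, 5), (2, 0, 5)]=7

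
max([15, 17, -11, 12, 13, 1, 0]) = 17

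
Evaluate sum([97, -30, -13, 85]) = 139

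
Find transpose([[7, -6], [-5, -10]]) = [[7, -5], [-6, -10]]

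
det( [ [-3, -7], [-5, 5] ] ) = (-3)*(5) - (-7)*(-5)
= -50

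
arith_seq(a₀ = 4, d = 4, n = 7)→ a_0 = 4 + 0*4 = 4
a_1 = 4 + 1*4 = 8
a_2 = 4 + 2*4 = 12
...
= [4, 8, 12, 16, 20, 24, 28]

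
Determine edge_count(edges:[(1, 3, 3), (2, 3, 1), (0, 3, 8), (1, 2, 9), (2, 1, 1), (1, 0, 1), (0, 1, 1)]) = 7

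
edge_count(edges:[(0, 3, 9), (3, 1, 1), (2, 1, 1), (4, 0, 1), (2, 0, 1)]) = 5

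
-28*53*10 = -14840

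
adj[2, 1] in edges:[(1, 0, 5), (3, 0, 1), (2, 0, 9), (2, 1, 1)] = 1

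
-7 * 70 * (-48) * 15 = 352800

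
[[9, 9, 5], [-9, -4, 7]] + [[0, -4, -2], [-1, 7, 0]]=[[9, 5, 3], [-10, 3, 7]]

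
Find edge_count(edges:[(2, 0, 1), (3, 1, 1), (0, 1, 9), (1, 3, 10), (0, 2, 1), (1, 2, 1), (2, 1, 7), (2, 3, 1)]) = 8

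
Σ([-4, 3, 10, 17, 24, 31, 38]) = (-4) + 3 + 10 + 17 + 24 + 31 + 38
= 119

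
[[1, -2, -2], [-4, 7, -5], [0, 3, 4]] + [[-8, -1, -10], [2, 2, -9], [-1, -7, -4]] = [[-7, -3, -12], [-2, 9, -14], [-1, -4, 0]]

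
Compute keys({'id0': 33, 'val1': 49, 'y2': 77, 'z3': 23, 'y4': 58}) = ['id0', 'val1', 'y2', 'z3', 'y4']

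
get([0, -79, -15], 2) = -15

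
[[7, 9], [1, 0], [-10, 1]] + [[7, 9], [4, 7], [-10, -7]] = [[14, 18], [5, 7], [-20, -6]]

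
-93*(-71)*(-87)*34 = -19531674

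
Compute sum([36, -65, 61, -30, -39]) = -37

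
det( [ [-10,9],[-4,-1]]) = 46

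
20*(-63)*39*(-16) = 786240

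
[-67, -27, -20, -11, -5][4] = -5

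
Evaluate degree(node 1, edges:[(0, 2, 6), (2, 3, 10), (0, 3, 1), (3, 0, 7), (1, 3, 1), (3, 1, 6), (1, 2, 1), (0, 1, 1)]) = incident: (1,3), (3,1), (1,2), (0,1)
= 4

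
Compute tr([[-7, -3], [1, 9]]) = diagonal: (-7) + 9
= 2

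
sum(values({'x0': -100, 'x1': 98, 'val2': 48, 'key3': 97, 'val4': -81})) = (-100) + 98 + 48 + 97 + (-81)
= 62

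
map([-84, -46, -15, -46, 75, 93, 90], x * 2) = [-168, -92, -30, -92, 150, 186, 180]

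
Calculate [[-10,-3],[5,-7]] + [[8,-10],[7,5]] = [[-2, -13], [12, -2]]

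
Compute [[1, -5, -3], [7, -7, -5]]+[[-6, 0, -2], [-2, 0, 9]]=[[-5, -5, -5], [5, -7, 4]]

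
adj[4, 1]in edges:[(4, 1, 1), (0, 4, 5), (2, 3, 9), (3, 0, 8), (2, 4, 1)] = 1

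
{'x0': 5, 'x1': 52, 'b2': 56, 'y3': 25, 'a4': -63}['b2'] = 56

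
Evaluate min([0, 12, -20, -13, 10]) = -20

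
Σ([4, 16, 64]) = 84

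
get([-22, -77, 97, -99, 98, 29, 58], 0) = -22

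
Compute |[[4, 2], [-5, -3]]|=(4)*(-3) - (2)*(-5)
= -2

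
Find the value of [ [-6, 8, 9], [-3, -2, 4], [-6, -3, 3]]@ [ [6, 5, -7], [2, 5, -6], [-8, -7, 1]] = [[-92, -53, 3], [-54, -53, 37], [-66, -66, 63]]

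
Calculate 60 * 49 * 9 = 26460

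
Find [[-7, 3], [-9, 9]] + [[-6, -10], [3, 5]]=[[-13, -7], [-6, 14]]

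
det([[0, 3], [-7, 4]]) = 21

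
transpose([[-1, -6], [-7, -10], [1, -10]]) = [[-1, -7, 1], [-6, -10, -10]]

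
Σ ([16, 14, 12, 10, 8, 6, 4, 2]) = 72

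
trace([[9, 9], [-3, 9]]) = diagonal: 9 + 9
= 18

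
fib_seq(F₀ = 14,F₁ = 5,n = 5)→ [14, 5, 19, 24, 43]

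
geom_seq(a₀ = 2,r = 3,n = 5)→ a_0 = 2*3^0 = 2
a_1 = 2*3^1 = 6
a_2 = 2*3^2 = 18
...
= [2, 6, 18, 54, 162]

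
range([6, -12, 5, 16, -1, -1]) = 28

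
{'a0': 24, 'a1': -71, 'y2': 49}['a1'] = -71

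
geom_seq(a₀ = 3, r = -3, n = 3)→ a_0 = 3*(-3)^0 = 3
a_1 = 3*(-3)^1 = -9
a_2 = 3*(-3)^2 = 27
= [3, -9, 27]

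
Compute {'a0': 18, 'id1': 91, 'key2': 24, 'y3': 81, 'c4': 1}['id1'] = 91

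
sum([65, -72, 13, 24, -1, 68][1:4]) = slice → [-72, 13, 24]
(-72) + 13 + 24
= -35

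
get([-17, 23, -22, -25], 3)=-25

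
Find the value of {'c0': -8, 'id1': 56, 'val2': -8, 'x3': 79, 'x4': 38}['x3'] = 79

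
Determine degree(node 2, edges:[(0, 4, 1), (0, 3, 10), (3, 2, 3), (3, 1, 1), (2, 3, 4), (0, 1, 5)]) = 2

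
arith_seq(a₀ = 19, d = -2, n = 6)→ [19, 17, 15, 13, 11, 9]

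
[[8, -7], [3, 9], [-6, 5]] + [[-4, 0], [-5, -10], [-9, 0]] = [[4, -7], [-2, -1], [-15, 5]]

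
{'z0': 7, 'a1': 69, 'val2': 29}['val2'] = 29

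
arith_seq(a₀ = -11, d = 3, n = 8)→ [-11, -8, -5, -2, 1, 4, 7, 10]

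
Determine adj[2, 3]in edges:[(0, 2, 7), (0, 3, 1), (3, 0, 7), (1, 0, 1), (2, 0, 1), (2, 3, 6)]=6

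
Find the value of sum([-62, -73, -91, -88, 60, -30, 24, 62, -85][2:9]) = slice → [-91, -88, 60, -30, 24, 62, -85]
(-91) + (-88) + 60 + (-30) + 24 + 62 + (-85)
= -148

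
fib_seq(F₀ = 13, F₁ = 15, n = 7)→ [13, 15, 28, 43, 71, 114, 185]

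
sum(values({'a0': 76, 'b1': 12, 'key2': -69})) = 19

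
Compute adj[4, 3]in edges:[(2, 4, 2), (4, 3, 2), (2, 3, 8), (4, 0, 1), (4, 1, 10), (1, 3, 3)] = 2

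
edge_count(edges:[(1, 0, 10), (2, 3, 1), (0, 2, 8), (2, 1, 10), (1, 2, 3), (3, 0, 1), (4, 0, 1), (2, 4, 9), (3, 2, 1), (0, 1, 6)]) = 10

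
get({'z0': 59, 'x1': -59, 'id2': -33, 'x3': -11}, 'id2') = -33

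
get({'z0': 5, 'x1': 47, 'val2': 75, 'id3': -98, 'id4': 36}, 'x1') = 47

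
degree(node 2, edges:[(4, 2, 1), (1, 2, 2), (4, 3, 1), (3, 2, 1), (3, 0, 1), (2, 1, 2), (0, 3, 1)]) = 4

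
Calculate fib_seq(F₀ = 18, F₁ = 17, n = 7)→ [18, 17, 35, 52, 87, 139, 226]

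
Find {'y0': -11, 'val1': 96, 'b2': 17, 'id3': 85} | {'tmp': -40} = {'y0': -11, 'val1': 96, 'b2': 17, 'id3': 85, 'tmp': -40}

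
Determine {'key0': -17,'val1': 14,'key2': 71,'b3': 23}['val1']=14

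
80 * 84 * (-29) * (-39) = 7600320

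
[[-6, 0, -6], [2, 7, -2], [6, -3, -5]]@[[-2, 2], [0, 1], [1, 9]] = [[6, -66], [-6, -7], [-17, -36]]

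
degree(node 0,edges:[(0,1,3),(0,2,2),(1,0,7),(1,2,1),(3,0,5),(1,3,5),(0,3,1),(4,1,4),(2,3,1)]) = incident: (0,1), (0,2), (1,0), (3,0), (0,3)
= 5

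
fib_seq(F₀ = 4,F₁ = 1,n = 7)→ F_2 = F_1 + F_0 = 5
F_3 = F_2 + F_1 = 6
F_4 = F_3 + F_2 = 11
...
= [4, 1, 5, 6, 11, 17, 28]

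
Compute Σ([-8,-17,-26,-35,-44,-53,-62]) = (-8) + (-17) + (-26) + (-35) + (-44) + (-53) + (-62)
= -245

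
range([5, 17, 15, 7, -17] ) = 34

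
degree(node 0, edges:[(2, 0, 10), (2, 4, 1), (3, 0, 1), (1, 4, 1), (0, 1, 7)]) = incident: (2,0), (3,0), (0,1)
= 3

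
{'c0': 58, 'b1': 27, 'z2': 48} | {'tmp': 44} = {'c0': 58, 'b1': 27, 'z2': 48, 'tmp': 44}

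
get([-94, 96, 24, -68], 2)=24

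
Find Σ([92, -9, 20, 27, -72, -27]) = 92 + (-9) + 20 + 27 + (-72) + (-27)
= 31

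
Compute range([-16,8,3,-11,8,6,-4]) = 24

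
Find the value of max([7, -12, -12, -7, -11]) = 7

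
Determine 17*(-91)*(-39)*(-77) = -4645641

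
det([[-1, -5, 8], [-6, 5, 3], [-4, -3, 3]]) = (1)*(-1)*det([[5, 3], [-3, 3]]) + (-1)*(-5)*det([[-6, 3], [-4, 3]]) + (1)*(8)*det([[-6, 5], [-4, -3]])
= -24 + -30 + 304
= 250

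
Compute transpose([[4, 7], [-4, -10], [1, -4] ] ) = [[4, -4, 1], [7, -10, -4]]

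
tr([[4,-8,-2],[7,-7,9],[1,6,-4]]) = -7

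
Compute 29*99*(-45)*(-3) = 387585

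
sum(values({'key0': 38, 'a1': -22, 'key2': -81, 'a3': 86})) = 21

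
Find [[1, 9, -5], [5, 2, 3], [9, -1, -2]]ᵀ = [[1, 5, 9], [9, 2, -1], [-5, 3, -2]]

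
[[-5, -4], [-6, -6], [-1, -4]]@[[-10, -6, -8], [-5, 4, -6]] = [[70, 14, 64], [90, 12, 84], [30, -10, 32]]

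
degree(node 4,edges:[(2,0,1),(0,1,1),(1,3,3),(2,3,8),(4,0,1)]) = incident: (4,0)
= 1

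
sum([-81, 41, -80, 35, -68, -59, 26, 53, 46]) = (-81) + 41 + (-80) + 35 + (-68) + (-59) + 26 + 53 + 46
= -87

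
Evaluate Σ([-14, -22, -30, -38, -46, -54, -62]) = -266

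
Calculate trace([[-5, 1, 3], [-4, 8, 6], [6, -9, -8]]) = -5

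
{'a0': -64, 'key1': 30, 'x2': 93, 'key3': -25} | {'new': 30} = {'a0': -64, 'key1': 30, 'x2': 93, 'key3': -25, 'new': 30}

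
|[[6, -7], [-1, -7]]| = (6)*(-7) - (-7)*(-1)
= -49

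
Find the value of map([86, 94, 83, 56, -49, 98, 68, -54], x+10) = 86+10=96, 94+10=104, 83+10=93, 56+10=66, -49+10=-39, 98+10=108, 68+10=78, -54+10=-44
= [96, 104, 93, 66, -39, 108, 78, -44]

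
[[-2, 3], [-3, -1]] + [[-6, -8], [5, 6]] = [[-8, -5], [2, 5]]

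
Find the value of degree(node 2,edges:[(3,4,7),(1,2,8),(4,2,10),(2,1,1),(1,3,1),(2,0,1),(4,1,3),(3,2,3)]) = 5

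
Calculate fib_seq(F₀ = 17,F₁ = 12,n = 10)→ F_2 = F_1 + F_0 = 29
F_3 = F_2 + F_1 = 41
F_4 = F_3 + F_2 = 70
...
= [17, 12, 29, 41, 70, 111, 181, 292, 473, 765]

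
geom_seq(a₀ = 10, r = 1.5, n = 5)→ [10.0, 15.0, 22.5, 33.75, 50.625]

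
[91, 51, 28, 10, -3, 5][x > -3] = [91, 51, 28, 10, 5]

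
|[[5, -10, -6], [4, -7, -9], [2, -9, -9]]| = (1)*(5)*det([[-7, -9], [-9, -9]]) + (-1)*(-10)*det([[4, -9], [2, -9]]) + (1)*(-6)*det([[4, -7], [2, -9]])
= -90 + -180 + 132
= -138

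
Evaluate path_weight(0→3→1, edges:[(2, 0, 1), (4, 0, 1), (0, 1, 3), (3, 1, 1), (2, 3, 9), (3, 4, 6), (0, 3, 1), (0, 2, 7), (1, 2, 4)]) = w(0→3)=1 + w(3→1)=1
= 2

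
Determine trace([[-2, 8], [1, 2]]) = 0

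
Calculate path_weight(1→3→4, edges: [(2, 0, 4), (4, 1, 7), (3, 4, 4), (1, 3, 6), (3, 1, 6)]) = 10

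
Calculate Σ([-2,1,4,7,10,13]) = (-2) + 1 + 4 + 7 + 10 + 13
= 33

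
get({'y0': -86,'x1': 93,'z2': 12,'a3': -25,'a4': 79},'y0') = -86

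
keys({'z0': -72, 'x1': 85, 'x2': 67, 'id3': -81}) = ['z0', 'x1', 'x2', 'id3']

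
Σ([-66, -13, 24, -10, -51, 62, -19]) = -73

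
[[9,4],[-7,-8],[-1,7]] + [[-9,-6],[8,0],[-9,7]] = [[0, -2], [1, -8], [-10, 14]]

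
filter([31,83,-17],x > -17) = keep x where x > -17: 31✓, 83✓, -17✗
= [31, 83]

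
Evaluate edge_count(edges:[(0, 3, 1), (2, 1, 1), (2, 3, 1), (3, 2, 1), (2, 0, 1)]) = 5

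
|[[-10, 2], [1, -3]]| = (-10)*(-3) - (2)*(1)
= 28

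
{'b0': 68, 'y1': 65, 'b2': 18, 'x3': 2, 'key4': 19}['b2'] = 18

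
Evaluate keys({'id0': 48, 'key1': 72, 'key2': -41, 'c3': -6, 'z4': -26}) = ['id0', 'key1', 'key2', 'c3', 'z4']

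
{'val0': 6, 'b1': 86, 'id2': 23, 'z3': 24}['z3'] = 24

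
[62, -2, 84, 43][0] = 62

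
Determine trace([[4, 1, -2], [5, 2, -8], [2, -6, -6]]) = diagonal: 4 + 2 + (-6)
= 0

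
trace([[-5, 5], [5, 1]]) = -4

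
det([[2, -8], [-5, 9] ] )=-22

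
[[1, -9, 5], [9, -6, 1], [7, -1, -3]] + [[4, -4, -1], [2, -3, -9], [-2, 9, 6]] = [[5, -13, 4], [11, -9, -8], [5, 8, 3]]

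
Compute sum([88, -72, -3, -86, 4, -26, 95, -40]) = -40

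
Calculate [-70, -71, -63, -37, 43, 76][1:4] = [-71, -63, -37]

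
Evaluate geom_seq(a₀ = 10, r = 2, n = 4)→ [10, 20, 40, 80]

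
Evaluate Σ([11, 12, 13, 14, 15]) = 11 + 12 + 13 + 14 + 15
= 65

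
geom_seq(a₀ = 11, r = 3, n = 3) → [11, 33, 99]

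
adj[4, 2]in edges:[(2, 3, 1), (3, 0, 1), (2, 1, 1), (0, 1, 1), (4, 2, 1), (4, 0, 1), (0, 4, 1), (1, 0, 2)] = 1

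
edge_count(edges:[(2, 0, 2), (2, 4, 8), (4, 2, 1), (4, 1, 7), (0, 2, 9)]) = 5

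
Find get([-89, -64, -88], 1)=-64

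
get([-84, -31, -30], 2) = -30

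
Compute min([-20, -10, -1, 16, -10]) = -20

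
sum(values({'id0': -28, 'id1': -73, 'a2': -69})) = -170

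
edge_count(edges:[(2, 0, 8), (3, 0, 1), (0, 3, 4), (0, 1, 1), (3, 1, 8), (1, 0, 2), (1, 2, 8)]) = 7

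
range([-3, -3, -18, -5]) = 15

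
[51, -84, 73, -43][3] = -43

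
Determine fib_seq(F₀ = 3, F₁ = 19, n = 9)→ F_2 = F_1 + F_0 = 22
F_3 = F_2 + F_1 = 41
F_4 = F_3 + F_2 = 63
...
= [3, 19, 22, 41, 63, 104, 167, 271, 438]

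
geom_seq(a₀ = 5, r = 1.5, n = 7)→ [5.0, 7.5, 11.25, 16.875, 25.3125, 37.96875, 56.953125]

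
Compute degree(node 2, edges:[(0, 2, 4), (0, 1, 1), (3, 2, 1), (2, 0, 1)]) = 3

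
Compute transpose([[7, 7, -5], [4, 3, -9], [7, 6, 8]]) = [[7, 4, 7], [7, 3, 6], [-5, -9, 8]]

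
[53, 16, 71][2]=71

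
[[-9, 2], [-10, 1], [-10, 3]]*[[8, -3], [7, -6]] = [[-58, 15], [-73, 24], [-59, 12]]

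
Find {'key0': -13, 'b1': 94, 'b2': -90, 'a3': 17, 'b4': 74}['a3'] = 17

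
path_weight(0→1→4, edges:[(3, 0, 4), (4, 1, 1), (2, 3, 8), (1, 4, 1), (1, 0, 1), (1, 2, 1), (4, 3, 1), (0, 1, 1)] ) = w(0→1)=1 + w(1→4)=1
= 2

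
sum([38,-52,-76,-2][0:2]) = slice → [38, -52]
38 + (-52)
= -14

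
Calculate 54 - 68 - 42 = -56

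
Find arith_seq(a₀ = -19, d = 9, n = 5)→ a_0 = -19 + 0*9 = -19
a_1 = -19 + 1*9 = -10
a_2 = -19 + 2*9 = -1
...
= [-19, -10, -1, 8, 17]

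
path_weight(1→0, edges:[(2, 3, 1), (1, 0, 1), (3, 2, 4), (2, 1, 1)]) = 1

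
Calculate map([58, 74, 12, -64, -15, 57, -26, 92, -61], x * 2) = [116, 148, 24, -128, -30, 114, -52, 184, -122]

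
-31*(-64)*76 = 150784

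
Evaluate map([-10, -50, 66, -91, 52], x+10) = [0, -40, 76, -81, 62]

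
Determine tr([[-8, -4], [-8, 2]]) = -6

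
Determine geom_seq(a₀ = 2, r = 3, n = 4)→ [2, 6, 18, 54]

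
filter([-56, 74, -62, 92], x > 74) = [92]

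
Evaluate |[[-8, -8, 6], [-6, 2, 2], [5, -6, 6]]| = -404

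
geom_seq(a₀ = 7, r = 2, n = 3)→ [7, 14, 28]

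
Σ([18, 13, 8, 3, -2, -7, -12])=18 + 13 + 8 + 3 + (-2) + (-7) + (-12)
= 21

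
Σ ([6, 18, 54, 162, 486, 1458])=6 + 18 + 54 + 162 + 486 + 1458
= 2184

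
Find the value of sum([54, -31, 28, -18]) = 33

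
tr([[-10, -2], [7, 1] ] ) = -9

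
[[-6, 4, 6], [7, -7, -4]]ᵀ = [[-6, 7], [4, -7], [6, -4]]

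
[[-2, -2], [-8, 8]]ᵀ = [[-2, -8], [-2, 8]]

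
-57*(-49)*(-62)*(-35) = 6060810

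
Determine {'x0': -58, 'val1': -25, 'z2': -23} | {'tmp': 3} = {'x0': -58, 'val1': -25, 'z2': -23, 'tmp': 3}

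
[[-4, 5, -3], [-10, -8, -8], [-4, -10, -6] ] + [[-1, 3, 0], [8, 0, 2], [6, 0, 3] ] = [[-5, 8, -3], [-2, -8, -6], [2, -10, -3]]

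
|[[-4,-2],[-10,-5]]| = 0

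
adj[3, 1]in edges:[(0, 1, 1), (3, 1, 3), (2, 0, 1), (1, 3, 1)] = 3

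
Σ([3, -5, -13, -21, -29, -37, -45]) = -147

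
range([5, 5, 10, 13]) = 8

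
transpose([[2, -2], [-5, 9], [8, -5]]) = [[2, -5, 8], [-2, 9, -5]]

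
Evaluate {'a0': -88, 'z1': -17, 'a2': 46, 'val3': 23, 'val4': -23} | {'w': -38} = {'a0': -88, 'z1': -17, 'a2': 46, 'val3': 23, 'val4': -23, 'w': -38}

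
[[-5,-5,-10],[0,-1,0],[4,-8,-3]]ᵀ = [[-5, 0, 4], [-5, -1, -8], [-10, 0, -3]]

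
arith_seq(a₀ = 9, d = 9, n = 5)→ [9, 18, 27, 36, 45]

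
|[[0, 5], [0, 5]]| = (0)*(5) - (5)*(0)
= 0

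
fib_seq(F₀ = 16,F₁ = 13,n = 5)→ [16, 13, 29, 42, 71]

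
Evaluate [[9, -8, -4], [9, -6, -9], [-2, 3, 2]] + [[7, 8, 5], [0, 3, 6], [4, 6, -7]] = [[16, 0, 1], [9, -3, -3], [2, 9, -5]]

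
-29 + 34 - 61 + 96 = 40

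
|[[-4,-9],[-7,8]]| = -95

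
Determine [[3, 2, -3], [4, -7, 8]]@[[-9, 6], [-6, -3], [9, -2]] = C[0][0] = (3)*(-9) + (2)*(-6) + (-3)*(9) = -66
C[0][1] = (3)*(6) + (2)*(-3) + (-3)*(-2) = 18
C[1][0] = (4)*(-9) + (-7)*(-6) + (8)*(9) = 78
C[1][1] = (4)*(6) + (-7)*(-3) + (8)*(-2) = 29
= [[-66, 18], [78, 29]]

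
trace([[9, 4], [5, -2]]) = 7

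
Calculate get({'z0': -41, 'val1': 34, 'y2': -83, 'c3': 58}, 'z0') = -41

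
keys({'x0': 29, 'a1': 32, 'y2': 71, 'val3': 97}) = ['x0', 'a1', 'y2', 'val3']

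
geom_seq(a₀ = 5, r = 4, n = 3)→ a_0 = 5*4^0 = 5
a_1 = 5*4^1 = 20
a_2 = 5*4^2 = 80
= [5, 20, 80]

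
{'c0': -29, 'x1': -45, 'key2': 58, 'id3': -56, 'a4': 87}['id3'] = -56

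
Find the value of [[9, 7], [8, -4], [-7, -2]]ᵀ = [[9, 8, -7], [7, -4, -2]]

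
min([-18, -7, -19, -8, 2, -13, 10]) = -19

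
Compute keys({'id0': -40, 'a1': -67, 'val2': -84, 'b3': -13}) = ['id0', 'a1', 'val2', 'b3']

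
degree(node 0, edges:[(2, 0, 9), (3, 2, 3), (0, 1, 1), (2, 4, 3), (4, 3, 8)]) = incident: (2,0), (0,1)
= 2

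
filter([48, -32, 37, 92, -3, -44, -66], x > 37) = keep x where x > 37: 48✓, -32✗, 37✗, 92✓, -3✗, -44✗, -66✗
= [48, 92]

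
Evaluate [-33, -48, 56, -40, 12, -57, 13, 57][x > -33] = [56, 12, 13, 57]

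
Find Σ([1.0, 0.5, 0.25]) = 1.75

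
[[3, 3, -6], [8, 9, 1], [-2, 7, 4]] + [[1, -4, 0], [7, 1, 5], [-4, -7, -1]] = [[4, -1, -6], [15, 10, 6], [-6, 0, 3]]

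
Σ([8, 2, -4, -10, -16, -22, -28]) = -70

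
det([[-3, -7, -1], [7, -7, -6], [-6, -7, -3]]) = -245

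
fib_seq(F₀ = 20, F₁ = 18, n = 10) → F_2 = F_1 + F_0 = 38
F_3 = F_2 + F_1 = 56
F_4 = F_3 + F_2 = 94
...
= [20, 18, 38, 56, 94, 150, 244, 394, 638, 1032]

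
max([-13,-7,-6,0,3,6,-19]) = 6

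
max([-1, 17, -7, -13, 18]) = 18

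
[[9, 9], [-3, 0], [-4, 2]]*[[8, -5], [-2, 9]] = [[54, 36], [-24, 15], [-36, 38]]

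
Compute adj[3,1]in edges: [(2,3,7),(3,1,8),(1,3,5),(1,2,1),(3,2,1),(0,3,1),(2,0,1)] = 8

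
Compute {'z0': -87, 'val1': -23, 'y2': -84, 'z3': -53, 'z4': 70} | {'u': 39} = {'z0': -87, 'val1': -23, 'y2': -84, 'z3': -53, 'z4': 70, 'u': 39}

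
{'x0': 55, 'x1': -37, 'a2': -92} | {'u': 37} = {'x0': 55, 'x1': -37, 'a2': -92, 'u': 37}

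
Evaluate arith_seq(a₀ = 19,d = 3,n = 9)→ [19, 22, 25, 28, 31, 34, 37, 40, 43]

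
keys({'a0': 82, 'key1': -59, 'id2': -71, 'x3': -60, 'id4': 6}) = ['a0', 'key1', 'id2', 'x3', 'id4']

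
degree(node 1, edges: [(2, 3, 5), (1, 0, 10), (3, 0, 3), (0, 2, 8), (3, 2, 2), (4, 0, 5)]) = 1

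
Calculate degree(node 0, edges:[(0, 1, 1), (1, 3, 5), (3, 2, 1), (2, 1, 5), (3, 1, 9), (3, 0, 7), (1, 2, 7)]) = incident: (0,1), (3,0)
= 2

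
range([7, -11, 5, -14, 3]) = 21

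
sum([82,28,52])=82 + 28 + 52
= 162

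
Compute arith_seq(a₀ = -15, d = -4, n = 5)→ [-15, -19, -23, -27, -31]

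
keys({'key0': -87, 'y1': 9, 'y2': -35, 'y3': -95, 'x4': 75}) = ['key0', 'y1', 'y2', 'y3', 'x4']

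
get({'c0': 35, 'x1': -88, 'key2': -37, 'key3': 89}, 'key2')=-37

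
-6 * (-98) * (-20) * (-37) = 435120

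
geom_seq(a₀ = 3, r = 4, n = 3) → [3, 12, 48]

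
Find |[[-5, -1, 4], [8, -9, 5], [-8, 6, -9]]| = (1)*(-5)*det([[-9, 5], [6, -9]]) + (-1)*(-1)*det([[8, 5], [-8, -9]]) + (1)*(4)*det([[8, -9], [-8, 6]])
= -255 + -32 + -96
= -383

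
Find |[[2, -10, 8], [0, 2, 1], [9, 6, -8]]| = -278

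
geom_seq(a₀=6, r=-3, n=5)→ [6, -18, 54, -162, 486]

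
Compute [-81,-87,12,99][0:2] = [-81, -87]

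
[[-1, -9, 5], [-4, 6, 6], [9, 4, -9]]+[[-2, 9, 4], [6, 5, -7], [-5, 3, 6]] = [[-3, 0, 9], [2, 11, -1], [4, 7, -3]]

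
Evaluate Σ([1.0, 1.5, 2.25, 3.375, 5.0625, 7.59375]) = 20.78125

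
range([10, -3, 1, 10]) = 13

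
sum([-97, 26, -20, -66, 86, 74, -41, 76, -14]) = 24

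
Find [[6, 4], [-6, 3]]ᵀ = [[6, -6], [4, 3]]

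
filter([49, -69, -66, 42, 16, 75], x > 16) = [49, 42, 75]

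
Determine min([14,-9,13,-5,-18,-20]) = -20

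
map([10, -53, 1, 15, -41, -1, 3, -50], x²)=[100, 2809, 1, 225, 1681, 1, 9, 2500]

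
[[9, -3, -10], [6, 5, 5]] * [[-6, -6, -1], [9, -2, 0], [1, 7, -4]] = C[0][0] = (9)*(-6) + (-3)*(9) + (-10)*(1) = -91
C[0][1] = (9)*(-6) + (-3)*(-2) + (-10)*(7) = -118
C[0][2] = (9)*(-1) + (-3)*(0) + (-10)*(-4) = 31
C[1][0] = (6)*(-6) + (5)*(9) + (5)*(1) = 14
C[1][1] = (6)*(-6) + (5)*(-2) + (5)*(7) = -11
C[1][2] = (6)*(-1) + (5)*(0) + (5)*(-4) = -26
= [[-91, -118, 31], [14, -11, -26]]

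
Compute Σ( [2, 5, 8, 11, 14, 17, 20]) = 2 + 5 + 8 + 11 + 14 + 17 + 20
= 77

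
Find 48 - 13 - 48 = -13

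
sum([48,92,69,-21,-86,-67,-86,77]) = 48 + 92 + 69 + (-21) + (-86) + (-67) + (-86) + 77
= 26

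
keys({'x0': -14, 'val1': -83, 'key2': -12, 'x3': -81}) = ['x0', 'val1', 'key2', 'x3']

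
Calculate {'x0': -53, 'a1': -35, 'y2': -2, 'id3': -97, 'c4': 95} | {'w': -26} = {'x0': -53, 'a1': -35, 'y2': -2, 'id3': -97, 'c4': 95, 'w': -26}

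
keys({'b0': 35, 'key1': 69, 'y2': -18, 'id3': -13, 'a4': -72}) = ['b0', 'key1', 'y2', 'id3', 'a4']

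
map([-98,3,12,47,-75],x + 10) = -98+10=-88, 3+10=13, 12+10=22, 47+10=57, -75+10=-65
= [-88, 13, 22, 57, -65]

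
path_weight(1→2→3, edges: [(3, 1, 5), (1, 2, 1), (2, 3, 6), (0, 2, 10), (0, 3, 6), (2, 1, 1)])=7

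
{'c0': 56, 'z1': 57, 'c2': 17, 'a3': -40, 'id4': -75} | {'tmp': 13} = {'c0': 56, 'z1': 57, 'c2': 17, 'a3': -40, 'id4': -75, 'tmp': 13}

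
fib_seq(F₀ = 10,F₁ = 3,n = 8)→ [10, 3, 13, 16, 29, 45, 74, 119]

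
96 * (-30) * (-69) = 198720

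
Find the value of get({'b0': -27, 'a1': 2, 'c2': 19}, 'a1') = 2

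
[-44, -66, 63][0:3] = [-44, -66, 63]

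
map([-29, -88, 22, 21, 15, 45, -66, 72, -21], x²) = (-29)²=841, (-88)²=7744, (22)²=484, (21)²=441, (15)²=225, (45)²=2025, (-66)²=4356, (72)²=5184, (-21)²=441
= [841, 7744, 484, 441, 225, 2025, 4356, 5184, 441]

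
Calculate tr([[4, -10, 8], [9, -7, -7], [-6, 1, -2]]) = -5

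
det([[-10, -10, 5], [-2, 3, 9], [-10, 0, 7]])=(1)*(-10)*det([[3, 9], [0, 7]]) + (-1)*(-10)*det([[-2, 9], [-10, 7]]) + (1)*(5)*det([[-2, 3], [-10, 0]])
= -210 + 760 + 150
= 700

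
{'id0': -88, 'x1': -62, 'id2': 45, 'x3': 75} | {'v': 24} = {'id0': -88, 'x1': -62, 'id2': 45, 'x3': 75, 'v': 24}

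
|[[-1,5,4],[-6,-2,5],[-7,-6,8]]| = 139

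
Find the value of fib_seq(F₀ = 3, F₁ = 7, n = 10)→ [3, 7, 10, 17, 27, 44, 71, 115, 186, 301]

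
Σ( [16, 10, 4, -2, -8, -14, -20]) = -14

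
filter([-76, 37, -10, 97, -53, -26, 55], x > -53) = [37, -10, 97, -26, 55]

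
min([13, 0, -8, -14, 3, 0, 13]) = -14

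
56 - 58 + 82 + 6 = 86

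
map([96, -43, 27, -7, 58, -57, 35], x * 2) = 96*2=192, -43*2=-86, 27*2=54, -7*2=-14, 58*2=116, -57*2=-114, 35*2=70
= [192, -86, 54, -14, 116, -114, 70]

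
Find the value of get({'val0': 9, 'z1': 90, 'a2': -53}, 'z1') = 90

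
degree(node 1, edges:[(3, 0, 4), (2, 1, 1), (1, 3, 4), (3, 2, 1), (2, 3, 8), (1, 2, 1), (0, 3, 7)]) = 3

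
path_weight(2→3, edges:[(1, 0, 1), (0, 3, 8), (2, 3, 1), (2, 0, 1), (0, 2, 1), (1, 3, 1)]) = w(2→3)=1
= 1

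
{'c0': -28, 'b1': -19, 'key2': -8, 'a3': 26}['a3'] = 26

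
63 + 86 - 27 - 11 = 111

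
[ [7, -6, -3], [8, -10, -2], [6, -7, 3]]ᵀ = [[7, 8, 6], [-6, -10, -7], [-3, -2, 3]]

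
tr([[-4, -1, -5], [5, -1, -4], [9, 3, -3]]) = -8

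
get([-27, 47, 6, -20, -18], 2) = 6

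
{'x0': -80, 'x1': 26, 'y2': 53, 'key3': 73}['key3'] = 73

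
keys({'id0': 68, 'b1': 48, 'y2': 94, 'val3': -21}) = ['id0', 'b1', 'y2', 'val3']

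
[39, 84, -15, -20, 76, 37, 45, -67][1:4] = [84, -15, -20]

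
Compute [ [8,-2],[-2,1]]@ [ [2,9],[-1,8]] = [[18, 56], [-5, -10]]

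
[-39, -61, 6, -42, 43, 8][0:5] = [-39, -61, 6, -42, 43]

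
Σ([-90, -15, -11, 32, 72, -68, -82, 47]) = (-90) + (-15) + (-11) + 32 + 72 + (-68) + (-82) + 47
= -115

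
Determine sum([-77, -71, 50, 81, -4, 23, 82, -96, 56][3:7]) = 182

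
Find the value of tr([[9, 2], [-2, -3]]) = 6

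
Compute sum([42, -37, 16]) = 42 + (-37) + 16
= 21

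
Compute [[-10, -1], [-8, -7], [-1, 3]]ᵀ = [[-10, -8, -1], [-1, -7, 3]]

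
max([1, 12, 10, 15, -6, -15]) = 15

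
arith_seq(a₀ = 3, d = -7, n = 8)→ a_0 = 3 + 0*-7 = 3
a_1 = 3 + 1*-7 = -4
a_2 = 3 + 2*-7 = -11
...
= [3, -4, -11, -18, -25, -32, -39, -46]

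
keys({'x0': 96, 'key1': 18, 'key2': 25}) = ['x0', 'key1', 'key2']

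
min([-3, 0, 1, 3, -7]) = -7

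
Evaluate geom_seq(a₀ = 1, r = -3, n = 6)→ a_0 = 1*(-3)^0 = 1
a_1 = 1*(-3)^1 = -3
a_2 = 1*(-3)^2 = 9
...
= [1, -3, 9, -27, 81, -243]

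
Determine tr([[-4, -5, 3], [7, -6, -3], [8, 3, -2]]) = -12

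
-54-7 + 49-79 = -91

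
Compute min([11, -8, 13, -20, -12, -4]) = -20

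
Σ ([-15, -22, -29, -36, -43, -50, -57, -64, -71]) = -387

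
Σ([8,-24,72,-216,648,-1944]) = -1456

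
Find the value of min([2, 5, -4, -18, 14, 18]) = -18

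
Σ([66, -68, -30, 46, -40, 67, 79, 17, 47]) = 66 + (-68) + (-30) + 46 + (-40) + 67 + 79 + 17 + 47
= 184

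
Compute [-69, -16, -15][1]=-16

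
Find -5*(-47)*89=20915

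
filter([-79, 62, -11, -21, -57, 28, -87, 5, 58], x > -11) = keep x where x > -11: -79✗, 62✓, -11✗, -21✗, -57✗, 28✓, -87✗, 5✓, 58✓
= [62, 28, 5, 58]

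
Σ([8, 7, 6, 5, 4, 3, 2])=35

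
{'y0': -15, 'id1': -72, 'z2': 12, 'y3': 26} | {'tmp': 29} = {'y0': -15, 'id1': -72, 'z2': 12, 'y3': 26, 'tmp': 29}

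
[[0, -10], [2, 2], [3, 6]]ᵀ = [[0, 2, 3], [-10, 2, 6]]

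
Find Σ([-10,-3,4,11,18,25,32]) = 77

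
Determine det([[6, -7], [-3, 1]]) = (6)*(1) - (-7)*(-3)
= -15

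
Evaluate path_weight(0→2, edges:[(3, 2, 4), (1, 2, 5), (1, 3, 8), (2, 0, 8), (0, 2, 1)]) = 1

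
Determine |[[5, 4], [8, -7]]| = (5)*(-7) - (4)*(8)
= -67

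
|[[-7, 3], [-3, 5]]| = -26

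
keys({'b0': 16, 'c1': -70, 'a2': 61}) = ['b0', 'c1', 'a2']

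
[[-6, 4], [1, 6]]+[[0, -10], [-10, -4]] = [[-6, -6], [-9, 2]]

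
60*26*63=98280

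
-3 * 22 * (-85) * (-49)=-274890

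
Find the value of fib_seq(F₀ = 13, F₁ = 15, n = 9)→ F_2 = F_1 + F_0 = 28
F_3 = F_2 + F_1 = 43
F_4 = F_3 + F_2 = 71
...
= [13, 15, 28, 43, 71, 114, 185, 299, 484]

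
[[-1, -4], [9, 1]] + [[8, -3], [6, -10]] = [[7, -7], [15, -9]]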